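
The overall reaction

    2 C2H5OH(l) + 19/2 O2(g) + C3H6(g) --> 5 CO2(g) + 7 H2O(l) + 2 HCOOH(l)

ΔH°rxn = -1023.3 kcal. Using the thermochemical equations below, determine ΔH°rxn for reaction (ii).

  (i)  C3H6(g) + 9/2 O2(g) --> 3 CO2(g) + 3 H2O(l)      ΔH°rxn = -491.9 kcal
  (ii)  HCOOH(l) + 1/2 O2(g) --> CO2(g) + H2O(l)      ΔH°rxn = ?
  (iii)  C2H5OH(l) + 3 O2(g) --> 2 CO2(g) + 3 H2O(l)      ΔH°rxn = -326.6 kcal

(i) as written: -491.9 kcal
(ii) reversed and × 2: contributes −2·x
(iii) × 2: (2)·(-326.6) = -653.2 kcal
-1023.3 = (-491.9) + (-653.2) − 2·x
x = (-1023.3 − (-1145.1)) / (-2) = -60.9 kcal

ΔH°rxn = -60.9 kcal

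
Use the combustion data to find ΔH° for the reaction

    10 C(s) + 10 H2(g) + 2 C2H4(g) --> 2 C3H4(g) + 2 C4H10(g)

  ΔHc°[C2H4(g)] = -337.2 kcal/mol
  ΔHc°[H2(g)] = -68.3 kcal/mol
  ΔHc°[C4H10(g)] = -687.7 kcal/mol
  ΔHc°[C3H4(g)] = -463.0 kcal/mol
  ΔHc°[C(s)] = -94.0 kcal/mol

With combustion enthalpies, reactants minus products:
= [10·(-94.0) + 10·(-68.3) + 2·(-337.2)] − [2·(-463.0) + 2·(-687.7)]
= 4.0 kcal/mol

ΔH° = 4.0 kcal/mol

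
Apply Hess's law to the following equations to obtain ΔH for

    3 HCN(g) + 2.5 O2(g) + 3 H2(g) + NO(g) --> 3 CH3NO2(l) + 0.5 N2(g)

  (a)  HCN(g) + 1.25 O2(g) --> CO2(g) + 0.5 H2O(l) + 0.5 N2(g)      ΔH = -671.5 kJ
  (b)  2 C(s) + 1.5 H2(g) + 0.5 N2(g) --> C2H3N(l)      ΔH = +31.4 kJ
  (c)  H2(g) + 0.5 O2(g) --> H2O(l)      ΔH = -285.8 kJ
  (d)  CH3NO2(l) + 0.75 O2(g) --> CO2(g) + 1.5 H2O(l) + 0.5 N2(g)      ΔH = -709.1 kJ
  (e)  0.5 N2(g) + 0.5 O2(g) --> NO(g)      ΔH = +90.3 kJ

ΔH = -834.9 kJ

(a) × 3: (3)·(-671.5) = -2014.5 kJ
(b): not needed.
(c) × 3: (3)·(-285.8) = -857.4 kJ
(d) reversed and × 3: (-3)·(-709.1) = +2127.3 kJ
(e) reversed: -90.3 kJ
ΔH = (3)·(-671.5) + (3)·(-285.8) + (-3)·(-709.1) + (-1)·(+90.3) = -834.9 kJ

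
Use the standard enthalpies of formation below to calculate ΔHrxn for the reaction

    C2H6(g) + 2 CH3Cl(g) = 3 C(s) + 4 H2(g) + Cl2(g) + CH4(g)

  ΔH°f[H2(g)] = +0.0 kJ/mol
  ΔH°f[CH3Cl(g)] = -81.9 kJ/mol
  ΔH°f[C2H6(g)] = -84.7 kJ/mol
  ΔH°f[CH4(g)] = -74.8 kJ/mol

ΔHrxn = 173.7 kJ/mol

Products: 3·(+0.0) + 4·(+0.0) + 1·(+0.0) + 1·(-74.8) = -74.8
Reactants: 1·(-84.7) + 2·(-81.9) = -248.5
ΔHrxn = (-74.8) − (-248.5) = 173.7 kJ/mol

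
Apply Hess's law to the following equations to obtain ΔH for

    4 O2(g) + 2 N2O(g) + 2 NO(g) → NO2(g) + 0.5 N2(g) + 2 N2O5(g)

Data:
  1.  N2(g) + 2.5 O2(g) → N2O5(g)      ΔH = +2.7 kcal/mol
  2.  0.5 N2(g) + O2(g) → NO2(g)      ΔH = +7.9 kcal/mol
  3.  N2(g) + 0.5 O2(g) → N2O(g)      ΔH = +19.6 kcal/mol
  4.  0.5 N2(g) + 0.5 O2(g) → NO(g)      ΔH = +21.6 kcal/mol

ΔH = -69.1 kcal/mol

eq. 1 × 2: (2)·(+2.7) = +5.4 kcal/mol
eq. 2 as written: +7.9 kcal/mol
eq. 3 reversed and × 2: (-2)·(+19.6) = -39.2 kcal/mol
eq. 4 reversed and × 2: (-2)·(+21.6) = -43.2 kcal/mol
Summing the manipulated equations, ΔH = (+5.4) + (+7.9) + (-39.2) + (-43.2) = -69.1 kcal/mol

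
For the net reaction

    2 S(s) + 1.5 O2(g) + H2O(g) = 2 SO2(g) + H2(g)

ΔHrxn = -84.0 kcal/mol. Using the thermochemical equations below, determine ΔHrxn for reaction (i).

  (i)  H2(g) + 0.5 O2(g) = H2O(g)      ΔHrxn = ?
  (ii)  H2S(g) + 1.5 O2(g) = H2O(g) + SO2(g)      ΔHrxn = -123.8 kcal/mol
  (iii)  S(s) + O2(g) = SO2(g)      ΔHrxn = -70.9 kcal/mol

(i) reversed (H2(g) must end up as a product): contributes −x
(ii): not needed (H2S(g) appears nowhere else).
(iii) × 2 (scale by 2 for the 2 S(s)): (2)·(-70.9) = -141.8 kcal/mol
-84.0 = (-141.8) − x
x = (-84.0 − (-141.8)) / (-1) = -57.8 kcal/mol

ΔHrxn = -57.8 kcal/mol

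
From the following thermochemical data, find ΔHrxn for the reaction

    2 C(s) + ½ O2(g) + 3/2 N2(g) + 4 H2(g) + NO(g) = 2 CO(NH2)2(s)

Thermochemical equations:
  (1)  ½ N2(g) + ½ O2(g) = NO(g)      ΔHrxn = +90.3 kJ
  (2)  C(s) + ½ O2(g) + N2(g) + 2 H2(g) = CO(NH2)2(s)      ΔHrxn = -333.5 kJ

(1) reversed (NO(g) must end up as a reactant): -90.3 kJ
(2) × 2 (scale by 2 for the 2 CO(NH2)2(s)): (2)·(-333.5) = -667.0 kJ
Combining the equations, ΔHrxn = (-1)·(+90.3) + (2)·(-333.5) = -757.3 kJ

ΔHrxn = -757.3 kJ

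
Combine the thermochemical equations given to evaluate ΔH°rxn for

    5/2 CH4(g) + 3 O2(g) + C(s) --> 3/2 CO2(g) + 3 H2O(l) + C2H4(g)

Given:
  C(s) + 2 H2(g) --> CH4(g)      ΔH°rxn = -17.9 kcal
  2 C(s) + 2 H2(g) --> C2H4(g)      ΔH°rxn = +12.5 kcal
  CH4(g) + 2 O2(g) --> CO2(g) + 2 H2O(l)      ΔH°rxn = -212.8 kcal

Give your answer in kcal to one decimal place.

ΔH°rxn = -288.8 kcal

equation 1 reversed: +17.9 kcal
equation 2 as written: +12.5 kcal
equation 3 × 3/2: (3/2)·(-212.8) = -319.2 kcal
ΔH°rxn = (+17.9) + (+12.5) + (-319.2) = -288.8 kcal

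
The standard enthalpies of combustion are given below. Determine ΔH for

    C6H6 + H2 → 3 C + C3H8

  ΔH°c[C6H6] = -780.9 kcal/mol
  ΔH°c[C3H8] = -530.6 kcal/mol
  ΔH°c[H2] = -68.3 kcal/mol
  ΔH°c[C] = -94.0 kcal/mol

With combustion enthalpies, reactants minus products:
= [1·(-780.9) + 1·(-68.3)] − [3·(-94.0) + 1·(-530.6)]
= -36.6 kcal/mol

ΔH = -36.6 kcal/mol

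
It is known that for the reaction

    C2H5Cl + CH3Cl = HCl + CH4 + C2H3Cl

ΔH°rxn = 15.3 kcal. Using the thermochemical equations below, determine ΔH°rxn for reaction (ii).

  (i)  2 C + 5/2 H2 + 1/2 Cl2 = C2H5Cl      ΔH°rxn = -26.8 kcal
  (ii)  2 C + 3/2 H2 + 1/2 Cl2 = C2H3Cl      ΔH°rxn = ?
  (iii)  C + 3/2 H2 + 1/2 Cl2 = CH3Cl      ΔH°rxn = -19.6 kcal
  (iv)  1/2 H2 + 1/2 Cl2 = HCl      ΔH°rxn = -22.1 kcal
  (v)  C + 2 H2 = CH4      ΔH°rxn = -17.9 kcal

(i) reversed: +26.8 kcal
(ii) as written: contributes x
(iii) reversed: +19.6 kcal
(iv) as written: -22.1 kcal
(v) as written: -17.9 kcal
+15.3 = (+26.8) + (+19.6) + (-22.1) + (-17.9) + x
x = (+15.3 − (+6.4)) / (1) = 8.9 kcal

ΔH°rxn = 8.9 kcal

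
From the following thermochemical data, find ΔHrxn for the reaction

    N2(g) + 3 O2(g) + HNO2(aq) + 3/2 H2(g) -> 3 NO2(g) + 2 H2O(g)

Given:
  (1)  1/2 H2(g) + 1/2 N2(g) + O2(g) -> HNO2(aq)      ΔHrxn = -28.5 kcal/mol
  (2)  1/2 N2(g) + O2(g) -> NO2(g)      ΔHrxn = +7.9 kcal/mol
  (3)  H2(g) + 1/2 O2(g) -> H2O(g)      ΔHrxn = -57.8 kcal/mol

ΔHrxn = -63.4 kcal/mol

(1) reversed: +28.5 kcal/mol
(2) × 3: (3)·(+7.9) = +23.7 kcal/mol
(3) × 2: (2)·(-57.8) = -115.6 kcal/mol
ΔHrxn = (+28.5) + (+23.7) + (-115.6) = -63.4 kcal/mol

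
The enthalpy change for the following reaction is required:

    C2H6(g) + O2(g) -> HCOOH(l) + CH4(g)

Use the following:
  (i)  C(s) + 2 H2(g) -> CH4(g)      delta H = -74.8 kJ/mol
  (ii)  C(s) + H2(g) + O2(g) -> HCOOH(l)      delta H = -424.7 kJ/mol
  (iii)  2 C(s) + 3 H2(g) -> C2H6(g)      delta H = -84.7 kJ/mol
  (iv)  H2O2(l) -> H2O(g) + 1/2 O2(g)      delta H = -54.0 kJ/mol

(i) as written: -74.8 kJ/mol
(ii) as written: -424.7 kJ/mol
(iii) reversed: +84.7 kJ/mol
(iv): not needed.
delta H = (-74.8) + (-424.7) + (+84.7) = -414.8 kJ/mol

delta H = -414.8 kJ/mol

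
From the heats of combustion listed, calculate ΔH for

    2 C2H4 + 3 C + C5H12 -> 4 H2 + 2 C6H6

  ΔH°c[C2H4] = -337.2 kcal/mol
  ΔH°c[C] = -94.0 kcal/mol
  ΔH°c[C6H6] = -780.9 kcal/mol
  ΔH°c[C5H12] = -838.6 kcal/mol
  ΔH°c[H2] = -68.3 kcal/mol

ΔH = 40.0 kcal/mol

Using ΔH = Σ nΔHc°(reactants) − Σ nΔHc°(products):
= [2·(-337.2) + 3·(-94.0) + 1·(-838.6)] − [4·(-68.3) + 2·(-780.9)]
= 40.0 kcal/mol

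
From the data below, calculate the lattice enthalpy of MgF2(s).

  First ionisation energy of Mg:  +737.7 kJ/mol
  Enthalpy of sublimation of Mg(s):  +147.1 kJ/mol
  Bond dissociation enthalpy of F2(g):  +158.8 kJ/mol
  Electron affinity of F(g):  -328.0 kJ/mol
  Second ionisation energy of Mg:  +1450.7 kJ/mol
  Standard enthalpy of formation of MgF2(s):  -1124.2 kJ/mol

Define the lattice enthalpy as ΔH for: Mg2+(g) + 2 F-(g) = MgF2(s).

ΔHf° = 1·ΔHsub + 1·(ΣIE) + 1·D(F2) + 2·EA + U
-1124.2 = 1·(+147.1) + 1·(+2188.4) + 1·(+158.8) + 2·(-328.0) + U
U = -1124.2 − (+1838.3) = -2962.5 kJ/mol

U = -2962.5 kJ/mol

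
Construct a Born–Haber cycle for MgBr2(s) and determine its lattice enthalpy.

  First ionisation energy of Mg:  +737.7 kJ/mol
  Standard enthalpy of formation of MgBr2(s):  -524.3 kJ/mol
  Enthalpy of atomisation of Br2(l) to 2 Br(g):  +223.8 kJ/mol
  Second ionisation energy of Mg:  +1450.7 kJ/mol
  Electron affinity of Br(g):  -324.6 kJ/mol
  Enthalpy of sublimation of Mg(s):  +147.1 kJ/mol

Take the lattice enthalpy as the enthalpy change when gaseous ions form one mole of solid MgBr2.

U = -2434.4 kJ/mol

ΔHf° = 1·ΔHsub + 1·(ΣIE) + 1·D(Br2) + 2·EA + U
-524.3 = 1·(+147.1) + 1·(+2188.4) + 1·(+223.8) + 2·(-324.6) + U
U = -524.3 − (+1910.1) = -2434.4 kJ/mol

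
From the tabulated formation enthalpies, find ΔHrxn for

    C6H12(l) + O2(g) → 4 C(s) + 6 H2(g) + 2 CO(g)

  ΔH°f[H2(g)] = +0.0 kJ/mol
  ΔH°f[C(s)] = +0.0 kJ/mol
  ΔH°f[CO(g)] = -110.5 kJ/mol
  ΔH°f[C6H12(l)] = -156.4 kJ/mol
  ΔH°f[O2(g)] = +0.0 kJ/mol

ΔHrxn = -64.6 kJ/mol

ΔH°rxn = Σ nΔHf°(products) − Σ nΔHf°(reactants).
Products: 4·(+0.0) + 6·(+0.0) + 2·(-110.5) = -221.0
Reactants: 1·(-156.4) + 1·(+0.0) = -156.4
ΔHrxn = (-221.0) − (-156.4) = -64.6 kJ/mol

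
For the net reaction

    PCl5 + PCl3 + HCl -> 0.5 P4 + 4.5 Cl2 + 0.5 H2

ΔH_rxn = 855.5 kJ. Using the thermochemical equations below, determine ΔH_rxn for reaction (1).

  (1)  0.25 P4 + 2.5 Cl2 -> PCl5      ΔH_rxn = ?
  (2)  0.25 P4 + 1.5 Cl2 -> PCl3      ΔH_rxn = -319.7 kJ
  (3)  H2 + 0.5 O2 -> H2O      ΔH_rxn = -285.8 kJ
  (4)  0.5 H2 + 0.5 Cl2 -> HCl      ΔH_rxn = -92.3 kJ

(1) reversed (PCl5 must end up as a reactant): contributes −x
(2) reversed (PCl3 must end up as a reactant): +319.7 kJ
(3): not needed (O2 appears nowhere else).
(4) reversed (reverse to put HCl on the reactant side): +92.3 kJ
+855.5 = (+319.7) + (+92.3) − x
x = (+855.5 − (+412.0)) / (-1) = -443.5 kJ

ΔH_rxn = -443.5 kJ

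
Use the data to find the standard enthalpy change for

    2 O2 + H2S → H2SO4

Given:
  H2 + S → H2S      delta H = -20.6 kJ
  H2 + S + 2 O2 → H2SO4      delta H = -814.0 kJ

equation 1 reversed (H2S must end up as a reactant): +20.6 kJ
equation 2 as written (H2SO4 already on the product side): -814.0 kJ
Summing the manipulated equations, delta H = (+20.6) + (-814.0) = -793.4 kJ

delta H = -793.4 kJ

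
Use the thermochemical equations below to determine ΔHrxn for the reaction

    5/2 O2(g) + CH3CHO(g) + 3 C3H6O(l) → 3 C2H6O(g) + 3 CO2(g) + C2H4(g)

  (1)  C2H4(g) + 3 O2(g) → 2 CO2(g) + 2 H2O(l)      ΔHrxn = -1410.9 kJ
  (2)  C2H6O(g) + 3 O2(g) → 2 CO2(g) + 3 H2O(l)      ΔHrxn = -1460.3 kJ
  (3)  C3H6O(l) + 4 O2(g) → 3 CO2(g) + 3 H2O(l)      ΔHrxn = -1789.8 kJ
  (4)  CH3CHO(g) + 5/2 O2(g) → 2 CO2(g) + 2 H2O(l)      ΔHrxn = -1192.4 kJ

(1) reversed (C2H4(g) must end up as a product): +1410.9 kJ
(2) reversed and × 3 (reverse to put C2H6O(g) on the product side; ×3 to match 3 C2H6O(g) in the target): (-3)·(-1460.3) = +4380.9 kJ
(3) × 3 (scale by 3 for the 3 C3H6O(l)): (3)·(-1789.8) = -5369.4 kJ
(4) as written (CH3CHO(g) already on the reactant side): -1192.4 kJ
ΔHrxn = (-1)·(-1410.9) + (-3)·(-1460.3) + (3)·(-1789.8) + (1)·(-1192.4) = -770.0 kJ

ΔHrxn = -770.0 kJ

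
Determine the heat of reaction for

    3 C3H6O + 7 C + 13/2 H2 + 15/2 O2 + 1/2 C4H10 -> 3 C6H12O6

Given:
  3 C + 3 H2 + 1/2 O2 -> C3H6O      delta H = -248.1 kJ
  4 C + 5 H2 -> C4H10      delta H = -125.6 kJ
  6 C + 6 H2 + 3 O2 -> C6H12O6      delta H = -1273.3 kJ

equation 1 reversed and × 3 (reverse to put C3H6O on the reactant side; scale by 3 for the 3 C3H6O): (-3)·(-248.1) = +744.3 kJ
equation 2 reversed and × 1/2 (C4H10 must end up as a reactant; ×1/2 to match 1/2 C4H10 in the target): (-1/2)·(-125.6) = +62.8 kJ
equation 3 × 3 (scale by 3 for the 3 C6H12O6): (3)·(-1273.3) = -3819.9 kJ
By Hess's law, delta H = (+744.3) + (+62.8) + (-3819.9) = -3012.8 kJ

delta H = -3012.8 kJ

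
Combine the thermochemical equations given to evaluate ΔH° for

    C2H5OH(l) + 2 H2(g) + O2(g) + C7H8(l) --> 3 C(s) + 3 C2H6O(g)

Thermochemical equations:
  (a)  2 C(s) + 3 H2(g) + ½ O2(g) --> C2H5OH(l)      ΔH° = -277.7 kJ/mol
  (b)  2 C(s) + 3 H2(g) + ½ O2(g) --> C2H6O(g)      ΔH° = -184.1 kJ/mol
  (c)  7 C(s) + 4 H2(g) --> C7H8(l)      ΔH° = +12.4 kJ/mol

ΔH° = -287.0 kJ/mol

(a) reversed (C2H5OH(l) must end up as a reactant): +277.7 kJ/mol
(b) × 3 (scale by 3 for the 3 C2H6O(g)): (3)·(-184.1) = -552.3 kJ/mol
(c) reversed (reverse to put C7H8(l) on the reactant side): -12.4 kJ/mol
ΔH° = (+277.7) + (-552.3) + (-12.4) = -287.0 kJ/mol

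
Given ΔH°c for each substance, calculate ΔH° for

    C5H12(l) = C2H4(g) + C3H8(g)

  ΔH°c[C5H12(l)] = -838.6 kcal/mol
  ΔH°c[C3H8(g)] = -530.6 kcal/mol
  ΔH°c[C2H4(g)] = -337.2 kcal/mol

Using ΔH = Σ nΔHc°(reactants) − Σ nΔHc°(products):
= [1·(-838.6)] − [1·(-337.2) + 1·(-530.6)]
= 29.2 kcal/mol

ΔH° = 29.2 kcal/mol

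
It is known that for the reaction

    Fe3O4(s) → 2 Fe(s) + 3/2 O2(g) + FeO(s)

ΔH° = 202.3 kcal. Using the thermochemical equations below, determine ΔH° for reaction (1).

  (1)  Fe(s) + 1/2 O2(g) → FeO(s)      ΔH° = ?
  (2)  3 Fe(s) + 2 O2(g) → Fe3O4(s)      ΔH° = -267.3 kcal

ΔH° = -65.0 kcal

(1) as written (FeO(s) already on the product side): contributes x
(2) reversed (Fe3O4(s) must end up as a reactant): +267.3 kcal
+202.3 = (+267.3) + x
x = (+202.3 − (+267.3)) / (1) = -65.0 kcal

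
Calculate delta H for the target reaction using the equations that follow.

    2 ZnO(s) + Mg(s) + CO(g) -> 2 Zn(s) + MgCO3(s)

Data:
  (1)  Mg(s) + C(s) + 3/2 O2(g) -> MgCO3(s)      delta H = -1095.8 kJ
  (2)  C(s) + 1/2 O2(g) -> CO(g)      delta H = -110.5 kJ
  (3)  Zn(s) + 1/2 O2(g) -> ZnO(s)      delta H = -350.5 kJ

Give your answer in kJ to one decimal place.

delta H = -284.3 kJ

(1) as written: -1095.8 kJ
(2) reversed: +110.5 kJ
(3) reversed and × 2: (-2)·(-350.5) = +701.0 kJ
delta H = (-1095.8) + (+110.5) + (+701.0) = -284.3 kJ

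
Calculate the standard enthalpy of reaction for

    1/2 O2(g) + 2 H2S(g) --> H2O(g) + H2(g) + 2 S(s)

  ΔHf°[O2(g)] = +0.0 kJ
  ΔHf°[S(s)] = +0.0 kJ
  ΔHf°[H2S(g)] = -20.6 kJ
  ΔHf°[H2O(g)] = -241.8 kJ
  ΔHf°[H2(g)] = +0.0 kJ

Products: 1·(-241.8) + 1·(+0.0) + 2·(+0.0) = -241.8
Reactants: 1/2·(+0.0) + 2·(-20.6) = -41.2
ΔH_rxn = (-241.8) − (-41.2) = -200.6 kJ

ΔH_rxn = -200.6 kJ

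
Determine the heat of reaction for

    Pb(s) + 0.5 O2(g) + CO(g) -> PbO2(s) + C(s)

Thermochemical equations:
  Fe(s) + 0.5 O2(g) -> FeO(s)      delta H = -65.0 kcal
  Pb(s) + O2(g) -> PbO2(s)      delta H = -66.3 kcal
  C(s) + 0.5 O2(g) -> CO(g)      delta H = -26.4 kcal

equation 1: not needed.
equation 2 as written: -66.3 kcal
equation 3 reversed: +26.4 kcal
delta H = (-66.3) + (+26.4) = -39.9 kcal

delta H = -39.9 kcal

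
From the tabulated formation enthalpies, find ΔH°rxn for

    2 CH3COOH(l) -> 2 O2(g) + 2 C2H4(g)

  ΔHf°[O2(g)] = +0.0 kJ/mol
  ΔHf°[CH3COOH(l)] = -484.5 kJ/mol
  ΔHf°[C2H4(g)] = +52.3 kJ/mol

ΔH°rxn = Σ nΔHf°(products) − Σ nΔHf°(reactants).
Products: 2·(+0.0) + 2·(+52.3) = +104.6
Reactants: 2·(-484.5) = -969.0
ΔH°rxn = (+104.6) − (-969.0) = 1073.6 kJ/mol

ΔH°rxn = 1073.6 kJ/mol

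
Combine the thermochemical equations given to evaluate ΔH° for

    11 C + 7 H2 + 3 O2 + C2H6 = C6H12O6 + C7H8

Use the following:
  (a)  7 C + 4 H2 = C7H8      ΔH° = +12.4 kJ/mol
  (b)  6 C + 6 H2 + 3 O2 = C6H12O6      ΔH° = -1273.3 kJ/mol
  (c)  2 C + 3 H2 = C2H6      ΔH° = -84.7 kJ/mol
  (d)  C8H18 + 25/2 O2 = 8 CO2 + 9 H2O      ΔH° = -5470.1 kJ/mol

(a) as written (C7H8 already on the product side): +12.4 kJ/mol
(b) as written (C6H12O6 already on the product side): -1273.3 kJ/mol
(c) reversed (reverse to put C2H6 on the reactant side): +84.7 kJ/mol
(d): not needed (H2O appears nowhere else).
By Hess's law, ΔH° = (+12.4) + (-1273.3) + (+84.7) = -1176.2 kJ/mol

ΔH° = -1176.2 kJ/mol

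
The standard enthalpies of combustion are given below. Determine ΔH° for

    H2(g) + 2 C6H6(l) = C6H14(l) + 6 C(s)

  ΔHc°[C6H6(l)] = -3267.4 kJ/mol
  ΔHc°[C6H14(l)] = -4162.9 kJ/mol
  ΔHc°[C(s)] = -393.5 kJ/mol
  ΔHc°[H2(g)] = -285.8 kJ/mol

ΔH° = -296.7 kJ/mol

With combustion enthalpies, reactants minus products:
= [1·(-285.8) + 2·(-3267.4)] − [1·(-4162.9) + 6·(-393.5)]
= -296.7 kJ/mol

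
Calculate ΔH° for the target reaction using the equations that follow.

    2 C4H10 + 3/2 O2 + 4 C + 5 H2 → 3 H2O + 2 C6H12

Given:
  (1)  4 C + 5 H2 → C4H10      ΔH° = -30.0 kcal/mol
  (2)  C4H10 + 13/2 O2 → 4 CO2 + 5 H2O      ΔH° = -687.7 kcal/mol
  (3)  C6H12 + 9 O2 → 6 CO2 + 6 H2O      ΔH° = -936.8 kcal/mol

ΔH° = -219.5 kcal/mol

(1) as written (C already on the reactant side): -30.0 kcal/mol
(2) × 3: (3)·(-687.7) = -2063.1 kcal/mol
(3) reversed and × 2 (C6H12 must end up as a product; scale by 2 for the 2 C6H12): (-2)·(-936.8) = +1873.6 kcal/mol
ΔH° = (-30.0) + (-2063.1) + (+1873.6) = -219.5 kcal/mol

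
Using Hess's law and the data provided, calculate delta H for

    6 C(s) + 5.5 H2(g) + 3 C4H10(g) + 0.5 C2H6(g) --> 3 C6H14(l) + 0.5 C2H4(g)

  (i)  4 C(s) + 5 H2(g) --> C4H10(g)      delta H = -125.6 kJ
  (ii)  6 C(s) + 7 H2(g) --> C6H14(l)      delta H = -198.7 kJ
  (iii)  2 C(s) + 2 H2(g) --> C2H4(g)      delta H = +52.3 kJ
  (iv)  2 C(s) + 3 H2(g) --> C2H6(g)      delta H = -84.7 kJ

delta H = -150.8 kJ

(i) reversed and × 3: (-3)·(-125.6) = +376.8 kJ
(ii) × 3: (3)·(-198.7) = -596.1 kJ
(iii) × 1/2: (1/2)·(+52.3) = +26.15 kJ
(iv) reversed and × 1/2: (-1/2)·(-84.7) = +42.35 kJ
Since enthalpy is a state function, delta H = (-3)·(-125.6) + (3)·(-198.7) + (1/2)·(+52.3) + (-1/2)·(-84.7) = -150.8 kJ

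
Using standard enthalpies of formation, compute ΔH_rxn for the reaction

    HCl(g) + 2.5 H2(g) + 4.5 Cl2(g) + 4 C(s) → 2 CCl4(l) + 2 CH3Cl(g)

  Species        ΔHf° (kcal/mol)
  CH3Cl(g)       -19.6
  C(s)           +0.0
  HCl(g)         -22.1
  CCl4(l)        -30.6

ΔH°rxn = Σ nΔHf°(products) − Σ nΔHf°(reactants).
Products: 2·(-30.6) + 2·(-19.6) = -100.4
Reactants: 1·(-22.1) + 5/2·(+0.0) + 9/2·(+0.0) + 4·(+0.0) = -22.1
ΔH_rxn = (-100.4) − (-22.1) = -78.3 kcal/mol

ΔH_rxn = -78.3 kcal/mol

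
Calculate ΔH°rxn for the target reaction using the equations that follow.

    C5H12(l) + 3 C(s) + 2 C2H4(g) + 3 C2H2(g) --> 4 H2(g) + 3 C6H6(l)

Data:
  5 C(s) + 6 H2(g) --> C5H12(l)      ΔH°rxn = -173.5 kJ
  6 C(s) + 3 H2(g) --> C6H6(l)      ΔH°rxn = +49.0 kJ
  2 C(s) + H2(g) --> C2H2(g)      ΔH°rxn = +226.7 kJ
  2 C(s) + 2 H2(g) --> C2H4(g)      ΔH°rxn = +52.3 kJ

ΔH°rxn = -464.2 kJ

equation 1 reversed (reverse to put C5H12(l) on the reactant side): +173.5 kJ
equation 2 × 3 (×3 to match 3 C6H6(l) in the target): (3)·(+49.0) = +147.0 kJ
equation 3 reversed and × 3 (C2H2(g) must end up as a reactant; scale by 3 for the 3 C2H2(g)): (-3)·(+226.7) = -680.1 kJ
equation 4 reversed and × 2 (reverse to put C2H4(g) on the reactant side; ×2 to match 2 C2H4(g) in the target): (-2)·(+52.3) = -104.6 kJ
ΔH°rxn = (-1)·(-173.5) + (3)·(+49.0) + (-3)·(+226.7) + (-2)·(+52.3) = -464.2 kJ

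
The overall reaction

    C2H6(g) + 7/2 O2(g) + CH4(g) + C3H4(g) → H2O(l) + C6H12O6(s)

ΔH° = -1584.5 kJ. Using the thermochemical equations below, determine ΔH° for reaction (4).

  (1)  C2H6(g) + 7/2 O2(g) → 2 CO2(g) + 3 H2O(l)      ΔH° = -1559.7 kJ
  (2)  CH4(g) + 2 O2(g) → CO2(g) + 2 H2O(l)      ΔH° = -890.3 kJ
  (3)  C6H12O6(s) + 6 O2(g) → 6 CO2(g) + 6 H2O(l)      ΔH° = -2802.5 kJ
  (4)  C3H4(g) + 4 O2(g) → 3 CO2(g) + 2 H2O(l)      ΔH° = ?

ΔH° = -1937.0 kJ

(1) as written: -1559.7 kJ
(2) as written: -890.3 kJ
(3) reversed: +2802.5 kJ
(4) as written: contributes x
-1584.5 = (-1559.7) + (-890.3) + (+2802.5) + x
x = (-1584.5 − (+352.5)) / (1) = -1937.0 kJ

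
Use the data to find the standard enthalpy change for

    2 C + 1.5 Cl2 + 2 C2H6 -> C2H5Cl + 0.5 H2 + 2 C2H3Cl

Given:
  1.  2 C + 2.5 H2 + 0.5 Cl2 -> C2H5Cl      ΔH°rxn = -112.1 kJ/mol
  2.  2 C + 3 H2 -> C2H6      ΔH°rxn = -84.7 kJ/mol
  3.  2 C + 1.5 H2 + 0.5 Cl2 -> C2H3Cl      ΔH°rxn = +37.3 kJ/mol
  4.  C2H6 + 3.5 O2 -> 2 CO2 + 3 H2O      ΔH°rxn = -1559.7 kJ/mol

ΔH°rxn = 131.9 kJ/mol

eq. 1 as written: -112.1 kJ/mol
eq. 2 reversed and × 2: (-2)·(-84.7) = +169.4 kJ/mol
eq. 3 × 2: (2)·(+37.3) = +74.6 kJ/mol
eq. 4: not needed.
Summing the manipulated equations, ΔH°rxn = (1)·(-112.1) + (-2)·(-84.7) + (2)·(+37.3) = 131.9 kJ/mol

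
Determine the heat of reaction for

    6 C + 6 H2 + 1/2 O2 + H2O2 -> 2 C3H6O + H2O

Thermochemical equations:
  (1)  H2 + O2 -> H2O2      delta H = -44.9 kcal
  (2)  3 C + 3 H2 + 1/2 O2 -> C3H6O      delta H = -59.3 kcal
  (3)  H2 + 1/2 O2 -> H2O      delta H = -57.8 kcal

(1) reversed: +44.9 kcal
(2) × 2: (2)·(-59.3) = -118.6 kcal
(3) as written: -57.8 kcal
Combining the equations, delta H = (-1)·(-44.9) + (2)·(-59.3) + (1)·(-57.8) = -131.5 kcal

delta H = -131.5 kcal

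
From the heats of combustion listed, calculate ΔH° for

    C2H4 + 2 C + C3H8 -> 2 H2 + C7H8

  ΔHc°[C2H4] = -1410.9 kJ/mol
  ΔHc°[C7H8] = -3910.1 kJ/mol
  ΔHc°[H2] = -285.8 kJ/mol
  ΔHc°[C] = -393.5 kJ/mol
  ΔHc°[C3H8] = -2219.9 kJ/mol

Using ΔH = Σ nΔHc°(reactants) − Σ nΔHc°(products):
= [1·(-1410.9) + 2·(-393.5) + 1·(-2219.9)] − [2·(-285.8) + 1·(-3910.1)]
= 63.9 kJ/mol

ΔH° = 63.9 kJ/mol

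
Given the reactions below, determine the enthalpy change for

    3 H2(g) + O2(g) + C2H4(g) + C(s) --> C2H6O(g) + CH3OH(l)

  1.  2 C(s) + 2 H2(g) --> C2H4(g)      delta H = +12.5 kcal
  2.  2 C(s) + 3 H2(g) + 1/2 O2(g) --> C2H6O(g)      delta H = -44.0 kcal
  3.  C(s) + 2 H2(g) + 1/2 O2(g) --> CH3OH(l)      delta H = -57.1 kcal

eq. 1 reversed: -12.5 kcal
eq. 2 as written: -44.0 kcal
eq. 3 as written: -57.1 kcal
Combining the equations, delta H = (-12.5) + (-44.0) + (-57.1) = -113.6 kcal

delta H = -113.6 kcal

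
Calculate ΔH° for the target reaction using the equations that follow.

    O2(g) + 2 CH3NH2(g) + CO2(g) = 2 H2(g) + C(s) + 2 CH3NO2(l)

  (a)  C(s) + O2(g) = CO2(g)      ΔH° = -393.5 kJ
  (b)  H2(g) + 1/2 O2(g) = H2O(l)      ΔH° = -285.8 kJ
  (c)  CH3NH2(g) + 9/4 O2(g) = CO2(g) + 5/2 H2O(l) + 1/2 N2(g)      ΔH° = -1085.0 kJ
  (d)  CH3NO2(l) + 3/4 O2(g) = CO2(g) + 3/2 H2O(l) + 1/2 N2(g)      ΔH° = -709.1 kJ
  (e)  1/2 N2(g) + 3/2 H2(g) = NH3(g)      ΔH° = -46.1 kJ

ΔH° = 213.3 kJ

(a) reversed (reverse to put C(s) on the product side): +393.5 kJ
(b) reversed and × 2: (-2)·(-285.8) = +571.6 kJ
(c) × 2 (×2 to match 2 CH3NH2(g) in the target): (2)·(-1085.0) = -2170.0 kJ
(d) reversed and × 2 (reverse to put CH3NO2(l) on the product side; ×2 to match 2 CH3NO2(l) in the target): (-2)·(-709.1) = +1418.2 kJ
(e): not needed (NH3(g) appears nowhere else).
ΔH° = (-1)·(-393.5) + (-2)·(-285.8) + (2)·(-1085.0) + (-2)·(-709.1) = 213.3 kJ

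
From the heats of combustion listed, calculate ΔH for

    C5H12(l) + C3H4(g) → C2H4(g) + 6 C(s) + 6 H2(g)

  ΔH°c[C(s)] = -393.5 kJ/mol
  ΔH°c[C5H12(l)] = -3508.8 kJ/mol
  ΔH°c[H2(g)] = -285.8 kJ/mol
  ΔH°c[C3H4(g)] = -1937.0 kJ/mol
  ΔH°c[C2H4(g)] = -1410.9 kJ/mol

With combustion enthalpies, reactants minus products:
= [1·(-3508.8) + 1·(-1937.0)] − [1·(-1410.9) + 6·(-393.5) + 6·(-285.8)]
= 40.9 kJ/mol

ΔH = 40.9 kJ/mol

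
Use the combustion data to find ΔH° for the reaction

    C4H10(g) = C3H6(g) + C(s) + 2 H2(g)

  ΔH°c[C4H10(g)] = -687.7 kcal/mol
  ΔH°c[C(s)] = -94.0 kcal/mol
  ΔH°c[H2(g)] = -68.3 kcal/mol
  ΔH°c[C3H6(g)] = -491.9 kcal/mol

ΔH° = 34.8 kcal/mol

With combustion enthalpies, reactants minus products:
= [1·(-687.7)] − [1·(-491.9) + 1·(-94.0) + 2·(-68.3)]
= 34.8 kcal/mol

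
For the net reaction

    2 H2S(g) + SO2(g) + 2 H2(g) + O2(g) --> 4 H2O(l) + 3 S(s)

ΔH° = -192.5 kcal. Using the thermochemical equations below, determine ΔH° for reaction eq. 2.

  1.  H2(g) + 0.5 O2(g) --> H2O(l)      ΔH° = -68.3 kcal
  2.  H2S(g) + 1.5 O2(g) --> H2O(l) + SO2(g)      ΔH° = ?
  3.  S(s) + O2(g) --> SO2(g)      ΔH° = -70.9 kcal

eq. 1 × 2: (2)·(-68.3) = -136.6 kcal
eq. 2 × 2: contributes 2·x
eq. 3 reversed and × 3: (-3)·(-70.9) = +212.7 kcal
-192.5 = (-136.6) + (+212.7) + 2·x
x = (-192.5 − (+76.1)) / (2) = -134.3 kcal

ΔH° = -134.3 kcal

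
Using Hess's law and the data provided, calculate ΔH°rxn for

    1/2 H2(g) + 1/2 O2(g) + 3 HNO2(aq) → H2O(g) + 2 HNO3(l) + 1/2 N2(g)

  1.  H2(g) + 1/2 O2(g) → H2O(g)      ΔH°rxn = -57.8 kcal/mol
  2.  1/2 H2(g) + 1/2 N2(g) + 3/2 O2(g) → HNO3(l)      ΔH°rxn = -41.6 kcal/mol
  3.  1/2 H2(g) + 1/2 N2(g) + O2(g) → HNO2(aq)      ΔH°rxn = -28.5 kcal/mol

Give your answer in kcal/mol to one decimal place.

ΔH°rxn = -55.5 kcal/mol

eq. 1 as written: -57.8 kcal/mol
eq. 2 × 2: (2)·(-41.6) = -83.2 kcal/mol
eq. 3 reversed and × 3: (-3)·(-28.5) = +85.5 kcal/mol
Combining the equations, ΔH°rxn = (-57.8) + (-83.2) + (+85.5) = -55.5 kcal/mol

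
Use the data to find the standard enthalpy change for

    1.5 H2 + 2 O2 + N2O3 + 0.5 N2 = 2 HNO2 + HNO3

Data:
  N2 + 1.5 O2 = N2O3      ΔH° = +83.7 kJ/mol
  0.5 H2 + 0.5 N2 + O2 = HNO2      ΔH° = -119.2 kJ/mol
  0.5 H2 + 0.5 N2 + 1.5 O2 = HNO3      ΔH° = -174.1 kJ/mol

equation 1 reversed: -83.7 kJ/mol
equation 2 × 2: (2)·(-119.2) = -238.4 kJ/mol
equation 3 as written: -174.1 kJ/mol
ΔH° = (-83.7) + (-238.4) + (-174.1) = -496.2 kJ/mol

ΔH° = -496.2 kJ/mol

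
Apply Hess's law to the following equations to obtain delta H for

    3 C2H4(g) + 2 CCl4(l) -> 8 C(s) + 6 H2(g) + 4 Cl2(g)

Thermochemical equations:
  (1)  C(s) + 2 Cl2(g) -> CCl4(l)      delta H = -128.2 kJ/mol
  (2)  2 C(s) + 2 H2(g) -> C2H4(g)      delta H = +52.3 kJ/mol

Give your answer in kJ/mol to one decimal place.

delta H = 99.5 kJ/mol

(1) reversed and × 2 (reverse to put CCl4(l) on the reactant side; scale by 2 for the 2 CCl4(l)): (-2)·(-128.2) = +256.4 kJ/mol
(2) reversed and × 3 (reverse to put C2H4(g) on the reactant side; scale by 3 for the 3 C2H4(g)): (-3)·(+52.3) = -156.9 kJ/mol
delta H = (-2)·(-128.2) + (-3)·(+52.3) = 99.5 kJ/mol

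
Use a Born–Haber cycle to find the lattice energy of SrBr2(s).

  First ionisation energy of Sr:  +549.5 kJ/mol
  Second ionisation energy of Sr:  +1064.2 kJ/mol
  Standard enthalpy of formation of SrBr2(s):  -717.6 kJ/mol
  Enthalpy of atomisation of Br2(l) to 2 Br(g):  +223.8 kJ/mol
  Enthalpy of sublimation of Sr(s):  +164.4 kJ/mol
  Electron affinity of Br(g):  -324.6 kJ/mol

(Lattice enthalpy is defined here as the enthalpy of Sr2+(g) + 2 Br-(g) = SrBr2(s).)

ΔHf° = 1·ΔHsub + 1·(ΣIE) + 1·D(Br2) + 2·EA + U
-717.6 = 1·(+164.4) + 1·(+1613.7) + 1·(+223.8) + 2·(-324.6) + U
U = -717.6 − (+1352.7) = -2070.3 kJ/mol

U = -2070.3 kJ/mol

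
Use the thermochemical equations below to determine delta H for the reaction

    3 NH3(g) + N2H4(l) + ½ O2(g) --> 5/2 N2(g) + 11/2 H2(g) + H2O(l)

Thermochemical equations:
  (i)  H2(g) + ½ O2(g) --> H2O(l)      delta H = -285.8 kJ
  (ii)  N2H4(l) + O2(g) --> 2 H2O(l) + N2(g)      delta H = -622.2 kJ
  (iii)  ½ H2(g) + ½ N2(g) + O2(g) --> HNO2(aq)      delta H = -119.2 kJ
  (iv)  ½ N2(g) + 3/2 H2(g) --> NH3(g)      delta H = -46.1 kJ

delta H = -198.1 kJ

(i) reversed: +285.8 kJ
(ii) as written (N2H4(l) already on the reactant side): -622.2 kJ
(iii): not needed (HNO2(aq) appears nowhere else).
(iv) reversed and × 3 (NH3(g) must end up as a reactant; ×3 to match 3 NH3(g) in the target): (-3)·(-46.1) = +138.3 kJ
Summing the manipulated equations, delta H = (-1)·(-285.8) + (1)·(-622.2) + (-3)·(-46.1) = -198.1 kJ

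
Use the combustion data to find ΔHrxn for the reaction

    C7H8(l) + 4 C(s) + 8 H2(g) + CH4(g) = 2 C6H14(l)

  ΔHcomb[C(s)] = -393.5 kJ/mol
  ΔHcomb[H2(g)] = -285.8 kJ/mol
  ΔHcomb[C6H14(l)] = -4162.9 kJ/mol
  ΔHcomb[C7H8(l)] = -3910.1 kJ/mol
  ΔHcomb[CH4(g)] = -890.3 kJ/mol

ΔHrxn = -335.0 kJ/mol

Using ΔH = Σ nΔHc°(reactants) − Σ nΔHc°(products):
= [1·(-3910.1) + 4·(-393.5) + 8·(-285.8) + 1·(-890.3)] − [2·(-4162.9)]
= -335.0 kJ/mol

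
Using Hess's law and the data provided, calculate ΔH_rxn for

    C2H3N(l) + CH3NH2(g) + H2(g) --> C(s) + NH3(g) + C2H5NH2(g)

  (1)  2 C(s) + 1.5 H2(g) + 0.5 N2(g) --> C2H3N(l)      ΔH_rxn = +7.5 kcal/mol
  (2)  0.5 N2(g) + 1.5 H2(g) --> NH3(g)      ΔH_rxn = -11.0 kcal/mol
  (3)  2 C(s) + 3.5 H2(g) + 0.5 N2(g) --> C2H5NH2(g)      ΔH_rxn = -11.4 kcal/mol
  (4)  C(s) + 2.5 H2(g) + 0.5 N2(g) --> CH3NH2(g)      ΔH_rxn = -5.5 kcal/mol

(1) reversed (C2H3N(l) must end up as a reactant): -7.5 kcal/mol
(2) as written (NH3(g) already on the product side): -11.0 kcal/mol
(3) as written (C2H5NH2(g) already on the product side): -11.4 kcal/mol
(4) reversed (reverse to put CH3NH2(g) on the reactant side): +5.5 kcal/mol
Since enthalpy is a state function, ΔH_rxn = (-7.5) + (-11.0) + (-11.4) + (+5.5) = -24.4 kcal/mol

ΔH_rxn = -24.4 kcal/mol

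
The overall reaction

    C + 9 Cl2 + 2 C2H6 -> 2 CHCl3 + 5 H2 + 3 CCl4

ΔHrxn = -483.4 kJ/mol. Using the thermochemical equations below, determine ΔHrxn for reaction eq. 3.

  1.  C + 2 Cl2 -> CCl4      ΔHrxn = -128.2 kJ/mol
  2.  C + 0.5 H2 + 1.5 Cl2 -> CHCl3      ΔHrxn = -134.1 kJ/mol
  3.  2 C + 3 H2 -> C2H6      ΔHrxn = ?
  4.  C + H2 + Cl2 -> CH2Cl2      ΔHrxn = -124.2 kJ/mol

ΔHrxn = -84.7 kJ/mol

eq. 1 × 3 (×3 to match 3 CCl4 in the target): (3)·(-128.2) = -384.6 kJ/mol
eq. 2 × 2 (scale by 2 for the 2 CHCl3): (2)·(-134.1) = -268.2 kJ/mol
eq. 3 reversed and × 2 (reverse to put C2H6 on the reactant side; ×2 to match 2 C2H6 in the target): contributes −2·x
eq. 4: not needed (CH2Cl2 appears nowhere else).
-483.4 = (-384.6) + (-268.2) − 2·x
x = (-483.4 − (-652.8)) / (-2) = -84.7 kJ/mol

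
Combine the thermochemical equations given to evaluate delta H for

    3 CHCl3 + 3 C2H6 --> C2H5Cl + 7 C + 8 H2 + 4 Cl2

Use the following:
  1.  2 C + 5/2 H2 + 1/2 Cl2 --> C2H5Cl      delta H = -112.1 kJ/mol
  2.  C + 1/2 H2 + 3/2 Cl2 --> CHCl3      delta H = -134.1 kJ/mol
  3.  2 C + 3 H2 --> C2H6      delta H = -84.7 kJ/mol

eq. 1 as written: -112.1 kJ/mol
eq. 2 reversed and × 3: (-3)·(-134.1) = +402.3 kJ/mol
eq. 3 reversed and × 3: (-3)·(-84.7) = +254.1 kJ/mol
delta H = (1)·(-112.1) + (-3)·(-134.1) + (-3)·(-84.7) = 544.3 kJ/mol

delta H = 544.3 kJ/mol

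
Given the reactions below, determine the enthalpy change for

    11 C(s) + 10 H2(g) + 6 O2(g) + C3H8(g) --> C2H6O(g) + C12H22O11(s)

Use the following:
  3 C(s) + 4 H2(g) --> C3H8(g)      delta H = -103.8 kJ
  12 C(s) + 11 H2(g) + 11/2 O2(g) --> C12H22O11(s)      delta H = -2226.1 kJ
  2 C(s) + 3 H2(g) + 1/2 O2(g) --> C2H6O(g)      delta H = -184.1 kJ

equation 1 reversed: +103.8 kJ
equation 2 as written: -2226.1 kJ
equation 3 as written: -184.1 kJ
By Hess's law, delta H = (+103.8) + (-2226.1) + (-184.1) = -2306.4 kJ

delta H = -2306.4 kJ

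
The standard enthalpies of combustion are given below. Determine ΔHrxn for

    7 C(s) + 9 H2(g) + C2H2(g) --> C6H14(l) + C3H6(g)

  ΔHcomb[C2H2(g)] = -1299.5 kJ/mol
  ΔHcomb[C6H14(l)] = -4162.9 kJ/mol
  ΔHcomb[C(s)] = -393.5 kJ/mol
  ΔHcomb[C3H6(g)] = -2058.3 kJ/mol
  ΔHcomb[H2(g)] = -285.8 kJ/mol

Using ΔH = Σ nΔHc°(reactants) − Σ nΔHc°(products):
= [7·(-393.5) + 9·(-285.8) + 1·(-1299.5)] − [1·(-4162.9) + 1·(-2058.3)]
= -405.0 kJ/mol

ΔHrxn = -405.0 kJ/mol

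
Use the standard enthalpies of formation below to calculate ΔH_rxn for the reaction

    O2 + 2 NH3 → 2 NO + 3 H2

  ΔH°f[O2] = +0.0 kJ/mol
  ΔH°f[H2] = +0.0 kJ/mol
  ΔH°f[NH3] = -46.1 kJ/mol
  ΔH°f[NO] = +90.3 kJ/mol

Products: 2·(+90.3) + 3·(+0.0) = +180.6
Reactants: 1·(+0.0) + 2·(-46.1) = -92.2
ΔH_rxn = (+180.6) − (-92.2) = 272.8 kJ/mol

ΔH_rxn = 272.8 kJ/mol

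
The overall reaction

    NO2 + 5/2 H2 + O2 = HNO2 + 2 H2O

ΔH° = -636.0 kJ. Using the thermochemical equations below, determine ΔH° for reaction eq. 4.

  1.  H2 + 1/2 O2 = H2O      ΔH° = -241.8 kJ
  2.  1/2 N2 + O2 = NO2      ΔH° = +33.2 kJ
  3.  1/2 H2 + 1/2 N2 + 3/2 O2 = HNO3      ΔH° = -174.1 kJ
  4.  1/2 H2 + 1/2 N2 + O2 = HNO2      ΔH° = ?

eq. 1 × 2 (×2 to match 2 H2O in the target): (2)·(-241.8) = -483.6 kJ
eq. 2 reversed (reverse to put NO2 on the reactant side): -33.2 kJ
eq. 3: not needed (HNO3 appears nowhere else).
eq. 4 as written (HNO2 already on the product side): contributes x
-636.0 = (-483.6) + (-33.2) + x
x = (-636.0 − (-516.8)) / (1) = -119.2 kJ

ΔH° = -119.2 kJ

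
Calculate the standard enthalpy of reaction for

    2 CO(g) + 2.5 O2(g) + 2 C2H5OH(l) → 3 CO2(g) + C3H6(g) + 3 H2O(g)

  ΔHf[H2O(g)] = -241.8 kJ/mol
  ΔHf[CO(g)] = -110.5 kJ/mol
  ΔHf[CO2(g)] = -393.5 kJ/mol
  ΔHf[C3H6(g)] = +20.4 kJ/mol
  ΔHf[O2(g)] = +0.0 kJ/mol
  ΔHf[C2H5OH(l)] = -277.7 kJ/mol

ΔH_rxn = -1109.1 kJ/mol

ΔH°rxn = Σ nΔHf°(products) − Σ nΔHf°(reactants).
Products: 3·(-393.5) + 1·(+20.4) + 3·(-241.8) = -1885.5
Reactants: 2·(-110.5) + 5/2·(+0.0) + 2·(-277.7) = -776.4
ΔH_rxn = (-1885.5) − (-776.4) = -1109.1 kJ/mol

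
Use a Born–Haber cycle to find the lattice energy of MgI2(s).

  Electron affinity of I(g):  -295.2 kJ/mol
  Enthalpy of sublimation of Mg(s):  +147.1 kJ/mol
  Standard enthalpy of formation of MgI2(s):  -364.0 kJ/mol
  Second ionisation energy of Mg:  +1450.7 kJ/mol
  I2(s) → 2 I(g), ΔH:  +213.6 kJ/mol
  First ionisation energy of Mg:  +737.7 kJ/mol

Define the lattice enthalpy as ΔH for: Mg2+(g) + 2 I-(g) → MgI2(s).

ΔHf° = 1·ΔHsub + 1·(ΣIE) + 1·D(I2) + 2·EA + U
-364.0 = 1·(+147.1) + 1·(+2188.4) + 1·(+213.6) + 2·(-295.2) + U
U = -364.0 − (+1958.7) = -2322.7 kJ/mol

U = -2322.7 kJ/mol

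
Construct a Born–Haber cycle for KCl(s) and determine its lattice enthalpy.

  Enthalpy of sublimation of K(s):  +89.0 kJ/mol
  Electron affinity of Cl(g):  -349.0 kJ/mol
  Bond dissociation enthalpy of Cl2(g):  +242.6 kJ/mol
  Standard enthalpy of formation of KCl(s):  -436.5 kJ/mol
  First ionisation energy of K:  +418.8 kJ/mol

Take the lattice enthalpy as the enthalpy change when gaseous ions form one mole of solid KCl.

U = -716.6 kJ/mol

ΔHf° = 1·ΔHsub + 1·(ΣIE) + 1/2·D(Cl2) + 1·EA + U
-436.5 = 1·(+89.0) + 1·(+418.8) + 1/2·(+242.6) + 1·(-349.0) + U
U = -436.5 − (+280.1) = -716.6 kJ/mol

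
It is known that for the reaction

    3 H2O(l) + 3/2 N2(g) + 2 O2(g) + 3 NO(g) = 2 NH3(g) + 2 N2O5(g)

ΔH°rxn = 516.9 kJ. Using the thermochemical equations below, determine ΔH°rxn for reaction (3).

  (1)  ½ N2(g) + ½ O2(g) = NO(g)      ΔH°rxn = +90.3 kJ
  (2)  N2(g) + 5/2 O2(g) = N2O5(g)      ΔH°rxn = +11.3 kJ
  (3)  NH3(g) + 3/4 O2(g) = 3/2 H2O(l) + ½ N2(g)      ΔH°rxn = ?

(1) reversed and × 3: (-3)·(+90.3) = -270.9 kJ
(2) × 2: (2)·(+11.3) = +22.6 kJ
(3) reversed and × 2: contributes −2·x
+516.9 = (-270.9) + (+22.6) − 2·x
x = (+516.9 − (-248.3)) / (-2) = -382.6 kJ

ΔH°rxn = -382.6 kJ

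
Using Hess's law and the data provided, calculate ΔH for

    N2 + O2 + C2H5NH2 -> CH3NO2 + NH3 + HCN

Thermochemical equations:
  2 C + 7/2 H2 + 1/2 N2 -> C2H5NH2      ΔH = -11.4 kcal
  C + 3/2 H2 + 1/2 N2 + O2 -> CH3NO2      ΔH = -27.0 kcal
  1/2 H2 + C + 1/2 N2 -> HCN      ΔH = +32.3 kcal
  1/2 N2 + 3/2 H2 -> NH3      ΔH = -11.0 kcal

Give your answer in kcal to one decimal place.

ΔH = 5.7 kcal

equation 1 reversed (reverse to put C2H5NH2 on the reactant side): +11.4 kcal
equation 2 as written (CH3NO2 already on the product side): -27.0 kcal
equation 3 as written (HCN already on the product side): +32.3 kcal
equation 4 as written (NH3 already on the product side): -11.0 kcal
Since enthalpy is a state function, ΔH = (+11.4) + (-27.0) + (+32.3) + (-11.0) = 5.7 kcal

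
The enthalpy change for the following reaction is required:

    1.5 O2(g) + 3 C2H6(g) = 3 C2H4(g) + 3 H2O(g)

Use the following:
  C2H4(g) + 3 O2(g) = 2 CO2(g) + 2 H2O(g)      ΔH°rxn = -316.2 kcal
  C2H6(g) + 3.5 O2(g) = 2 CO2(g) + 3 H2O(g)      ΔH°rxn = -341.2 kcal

equation 1 reversed and × 3 (reverse to put C2H4(g) on the product side; ×3 to match 3 C2H4(g) in the target): (-3)·(-316.2) = +948.6 kcal
equation 2 × 3 (×3 to match 3 C2H6(g) in the target): (3)·(-341.2) = -1023.6 kcal
ΔH°rxn = (-3)·(-316.2) + (3)·(-341.2) = -75.0 kcal

ΔH°rxn = -75.0 kcal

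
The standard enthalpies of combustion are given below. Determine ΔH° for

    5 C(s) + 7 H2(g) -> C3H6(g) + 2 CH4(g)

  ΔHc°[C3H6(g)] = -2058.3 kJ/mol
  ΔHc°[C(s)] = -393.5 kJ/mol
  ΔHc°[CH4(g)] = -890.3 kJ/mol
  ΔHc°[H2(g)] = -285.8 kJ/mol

ΔH° = -129.2 kJ/mol

With combustion enthalpies, reactants minus products:
= [5·(-393.5) + 7·(-285.8)] − [1·(-2058.3) + 2·(-890.3)]
= -129.2 kJ/mol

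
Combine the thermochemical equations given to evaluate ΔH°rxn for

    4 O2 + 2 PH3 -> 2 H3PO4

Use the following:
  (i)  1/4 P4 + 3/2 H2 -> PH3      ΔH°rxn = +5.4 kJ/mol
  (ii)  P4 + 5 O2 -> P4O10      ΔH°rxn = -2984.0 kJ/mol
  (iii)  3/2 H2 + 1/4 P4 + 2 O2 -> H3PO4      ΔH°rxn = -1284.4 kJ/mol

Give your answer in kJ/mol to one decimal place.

ΔH°rxn = -2579.6 kJ/mol

(i) reversed and × 2: (-2)·(+5.4) = -10.8 kJ/mol
(ii): not needed.
(iii) × 2: (2)·(-1284.4) = -2568.8 kJ/mol
Summing the manipulated equations, ΔH°rxn = (-10.8) + (-2568.8) = -2579.6 kJ/mol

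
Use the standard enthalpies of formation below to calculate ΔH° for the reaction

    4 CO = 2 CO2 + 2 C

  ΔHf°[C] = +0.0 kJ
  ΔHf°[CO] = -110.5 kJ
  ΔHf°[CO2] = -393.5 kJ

Products: 2·(-393.5) + 2·(+0.0) = -787.0
Reactants: 4·(-110.5) = -442.0
ΔH° = (-787.0) − (-442.0) = -345.0 kJ

ΔH° = -345.0 kJ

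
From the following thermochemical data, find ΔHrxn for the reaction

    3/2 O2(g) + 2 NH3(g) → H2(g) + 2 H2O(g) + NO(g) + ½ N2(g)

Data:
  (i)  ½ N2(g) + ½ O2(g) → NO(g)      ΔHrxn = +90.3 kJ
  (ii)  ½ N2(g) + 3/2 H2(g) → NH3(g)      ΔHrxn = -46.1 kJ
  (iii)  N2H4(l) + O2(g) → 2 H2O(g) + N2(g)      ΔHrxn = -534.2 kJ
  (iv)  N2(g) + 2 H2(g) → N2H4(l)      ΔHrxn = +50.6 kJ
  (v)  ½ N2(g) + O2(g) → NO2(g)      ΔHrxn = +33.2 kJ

ΔHrxn = -301.1 kJ

(i) as written: +90.3 kJ
(ii) reversed and × 2: (-2)·(-46.1) = +92.2 kJ
(iii) as written: -534.2 kJ
(iv) as written: +50.6 kJ
(v): not needed.
ΔHrxn = (+90.3) + (+92.2) + (-534.2) + (+50.6) = -301.1 kJ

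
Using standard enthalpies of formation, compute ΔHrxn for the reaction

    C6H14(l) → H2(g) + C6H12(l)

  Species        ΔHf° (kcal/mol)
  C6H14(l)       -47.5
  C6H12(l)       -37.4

ΔHrxn = 10.1 kcal/mol

Products: 1·(+0.0) + 1·(-37.4) = -37.4
Reactants: 1·(-47.5) = -47.5
ΔHrxn = (-37.4) − (-47.5) = 10.1 kcal/mol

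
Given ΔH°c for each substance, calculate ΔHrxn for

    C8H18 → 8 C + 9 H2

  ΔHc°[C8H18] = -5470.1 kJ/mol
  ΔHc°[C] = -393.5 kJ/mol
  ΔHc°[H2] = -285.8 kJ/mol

ΔHrxn = 250.1 kJ/mol

With combustion enthalpies, reactants minus products:
= [1·(-5470.1)] − [8·(-393.5) + 9·(-285.8)]
= 250.1 kJ/mol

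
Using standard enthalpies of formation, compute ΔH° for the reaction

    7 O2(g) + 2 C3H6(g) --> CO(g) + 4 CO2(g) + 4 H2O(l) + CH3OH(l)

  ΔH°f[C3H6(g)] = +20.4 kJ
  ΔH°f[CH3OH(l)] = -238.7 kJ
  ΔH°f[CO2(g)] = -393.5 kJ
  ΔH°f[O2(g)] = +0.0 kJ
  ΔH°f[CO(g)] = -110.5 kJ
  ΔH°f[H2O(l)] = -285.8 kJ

ΔH° = -3107.2 kJ

Products: 1·(-110.5) + 4·(-393.5) + 4·(-285.8) + 1·(-238.7) = -3066.4
Reactants: 7·(+0.0) + 2·(+20.4) = +40.8
ΔH° = (-3066.4) − (+40.8) = -3107.2 kJ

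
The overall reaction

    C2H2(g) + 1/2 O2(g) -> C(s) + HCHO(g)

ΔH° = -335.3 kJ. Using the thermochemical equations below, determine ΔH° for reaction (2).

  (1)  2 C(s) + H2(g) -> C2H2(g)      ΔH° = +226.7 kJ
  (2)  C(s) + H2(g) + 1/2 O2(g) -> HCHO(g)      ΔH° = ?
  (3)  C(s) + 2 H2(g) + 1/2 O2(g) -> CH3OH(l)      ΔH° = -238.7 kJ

(1) reversed (reverse to put C2H2(g) on the reactant side): -226.7 kJ
(2) as written (HCHO(g) already on the product side): contributes x
(3): not needed (CH3OH(l) appears nowhere else).
-335.3 = (-226.7) + x
x = (-335.3 − (-226.7)) / (1) = -108.6 kJ

ΔH° = -108.6 kJ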